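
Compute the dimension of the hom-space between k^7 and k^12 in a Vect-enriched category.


In Vect-enriched categories, Hom(k^n, k^m) is the space of m x n matrices.
dim(Hom(k^7, k^12)) = 12 * 7 = 84

84


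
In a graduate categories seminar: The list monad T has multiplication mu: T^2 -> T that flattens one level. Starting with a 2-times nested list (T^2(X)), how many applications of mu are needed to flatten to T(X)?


Each application of mu: T^2 -> T removes one layer of nesting.
Starting at depth 2 (i.e., T^2(X)), we need to reach T(X).
Number of mu applications = 2 - 1 = 1

1


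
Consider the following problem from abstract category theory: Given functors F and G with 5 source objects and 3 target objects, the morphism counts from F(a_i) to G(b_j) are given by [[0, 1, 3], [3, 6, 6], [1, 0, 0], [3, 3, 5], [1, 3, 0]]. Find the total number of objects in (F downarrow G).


Objects of (F downarrow G) are triples (a, b, h: F(a)->G(b)).
The count equals the sum of all entries in the hom-matrix.
sum(row 0) = 4
sum(row 1) = 15
sum(row 2) = 1
sum(row 3) = 11
sum(row 4) = 4
Grand total = 35

35


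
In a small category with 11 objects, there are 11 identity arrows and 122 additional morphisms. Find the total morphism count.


Each object has an identity morphism, giving 11 identities.
Adding the 122 non-identity morphisms:
Total = 11 + 122 = 133

133


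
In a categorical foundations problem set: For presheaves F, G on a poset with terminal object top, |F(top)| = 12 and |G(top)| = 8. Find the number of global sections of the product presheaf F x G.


Global sections of a presheaf on a poset with terminal top satisfy
Gamma(H) ~ H(top). Presheaves admit pointwise products, so
(F x G)(top) = F(top) x G(top) (Cartesian product).
|Gamma(F x G)| = |F(top)| * |G(top)| = 12 * 8 = 96.

96


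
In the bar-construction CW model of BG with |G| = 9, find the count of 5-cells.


In the bar-construction CW model of BG, the n-cells are indexed by
n-tuples [g_1|...|g_n] of non-identity elements of G (degenerate
simplices with some g_i = e do not contribute cells), so there are
(|G| - 1)^n n-cells.
For dim = 5 with |G| = 9:
cells = (9 - 1)^5 = 8^5 = 32768

32768


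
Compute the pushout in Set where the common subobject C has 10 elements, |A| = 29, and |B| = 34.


The pushout A +_C B identifies the images of C in A and B.
|A +_C B| = |A| + |B| - |C| (for injections).
= 29 + 34 - 10 = 53

53


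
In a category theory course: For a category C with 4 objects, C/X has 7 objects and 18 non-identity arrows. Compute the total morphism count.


In the slice category C/X, objects are morphisms to X.
Identity morphisms: 7 (one per object of C/X).
Non-identity morphisms: 18.
Total = 7 + 18 = 25

25


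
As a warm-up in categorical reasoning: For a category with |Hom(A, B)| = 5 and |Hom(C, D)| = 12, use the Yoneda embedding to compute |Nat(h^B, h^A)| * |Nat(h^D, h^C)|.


By the Yoneda lemma, Nat(h^B, h^A) is isomorphic to Hom(A, B),
so |Nat(h^B, h^A)| = |Hom(A, B)| and |Nat(h^D, h^C)| = |Hom(C, D)|.
|Hom(A, B)| = 5, |Hom(C, D)| = 12.
|Nat(h^B, h^A) x Nat(h^D, h^C)| = 5 * 12 = 60

60


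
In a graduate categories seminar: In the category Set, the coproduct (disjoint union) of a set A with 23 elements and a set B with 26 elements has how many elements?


In Set, the coproduct A + B is the disjoint union.
|A + B| = |A| + |B| = 23 + 26 = 49

49


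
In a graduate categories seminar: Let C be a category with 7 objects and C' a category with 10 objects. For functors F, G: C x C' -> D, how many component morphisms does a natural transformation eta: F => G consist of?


A natural transformation eta: F => G assigns one component morphism per
object of the domain category.
The domain is the product category C x C', so
|Ob(C x C')| = |Ob(C)| * |Ob(C')| = 7 * 10 = 70.
Therefore eta has 70 component morphisms.

70


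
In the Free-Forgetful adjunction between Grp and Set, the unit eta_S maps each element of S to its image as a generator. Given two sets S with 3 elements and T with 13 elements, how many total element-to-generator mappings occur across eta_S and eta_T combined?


The unit eta_X: X -> U(F(X)) of the Free-Forgetful adjunction
maps each element of X to a generator of F(X). For X = S + T (disjoint
union in Set), |S + T| = |S| + |T|.
Total mappings = 3 + 13 = 16.

16


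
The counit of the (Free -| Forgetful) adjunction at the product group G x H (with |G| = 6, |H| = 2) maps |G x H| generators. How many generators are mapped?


The counit epsilon_K: F(U(K)) -> K of the Free-Forgetful adjunction
maps |K| generators of F(U(K)) into K. For K = G x H (the product group),
|G x H| = |G| * |H|.
Total generators mapped = 6 * 2 = 12.

12


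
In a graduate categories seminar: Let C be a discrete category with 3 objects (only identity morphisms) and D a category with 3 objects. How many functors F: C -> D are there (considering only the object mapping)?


A functor from a discrete category C to D is determined by
where each object maps. Each of the 3 objects of C can map
to any of the 3 objects of D independently.
Number of functors = 3^3 = 27

27


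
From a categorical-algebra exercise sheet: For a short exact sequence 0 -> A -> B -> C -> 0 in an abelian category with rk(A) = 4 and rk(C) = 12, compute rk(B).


For a short exact sequence 0 -> A -> B -> C -> 0,
rank is additive: rank(B) = rank(A) + rank(C).
rank(B) = 4 + 12 = 16

16


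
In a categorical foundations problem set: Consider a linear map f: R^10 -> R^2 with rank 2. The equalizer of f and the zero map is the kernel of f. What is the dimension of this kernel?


The equalizer of f and the zero map is ker(f).
By the rank-nullity theorem: dim(ker(f)) = dim(domain) - rank(f).
dim(ker(f)) = 10 - 2 = 8

8


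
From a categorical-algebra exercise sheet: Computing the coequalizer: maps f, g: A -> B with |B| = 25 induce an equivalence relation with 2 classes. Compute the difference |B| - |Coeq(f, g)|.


The coequalizer Coeq(f, g) = B / ~ has one element per equivalence class.
|B| = 25, |Coeq(f, g)| = 2.
|B| - |Coeq(f, g)| = 25 - 2 = 23.

23


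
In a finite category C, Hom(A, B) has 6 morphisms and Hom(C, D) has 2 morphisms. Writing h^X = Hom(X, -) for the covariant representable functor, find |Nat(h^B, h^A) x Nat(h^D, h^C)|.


By the Yoneda lemma, Nat(h^B, h^A) is isomorphic to Hom(A, B),
so |Nat(h^B, h^A)| = |Hom(A, B)| and |Nat(h^D, h^C)| = |Hom(C, D)|.
|Hom(A, B)| = 6, |Hom(C, D)| = 2.
|Nat(h^B, h^A) x Nat(h^D, h^C)| = 6 * 2 = 12

12


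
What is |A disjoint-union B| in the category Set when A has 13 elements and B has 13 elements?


In Set, the coproduct A + B is the disjoint union.
|A + B| = |A| + |B| = 13 + 13 = 26

26


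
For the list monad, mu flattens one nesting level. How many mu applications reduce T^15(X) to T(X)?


Each application of mu: T^2 -> T removes one layer of nesting.
Starting at depth 15 (i.e., T^15(X)), we need to reach T(X).
Number of mu applications = 15 - 1 = 14

14


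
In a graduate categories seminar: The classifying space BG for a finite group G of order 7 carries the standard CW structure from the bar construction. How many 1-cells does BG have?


In the bar-construction CW model of BG, the n-cells are indexed by
n-tuples [g_1|...|g_n] of non-identity elements of G (degenerate
simplices with some g_i = e do not contribute cells), so there are
(|G| - 1)^n n-cells.
For dim = 1 with |G| = 7:
cells = (7 - 1)^1 = 6^1 = 6

6


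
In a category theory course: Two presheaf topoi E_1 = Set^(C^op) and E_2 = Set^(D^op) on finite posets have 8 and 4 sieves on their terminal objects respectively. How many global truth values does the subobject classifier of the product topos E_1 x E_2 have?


In a product of presheaf topoi E_1 x E_2, the subobject classifier
is Omega = Omega_1 x Omega_2 (componentwise), so
|Omega(top)| = |Omega_1(top_1)| * |Omega_2(top_2)|.
= 8 * 4 = 32.

32


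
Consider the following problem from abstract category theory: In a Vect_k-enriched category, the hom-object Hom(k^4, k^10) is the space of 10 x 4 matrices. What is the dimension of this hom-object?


In Vect-enriched categories, Hom(k^n, k^m) is the space of m x n matrices.
dim(Hom(k^4, k^10)) = 10 * 4 = 40

40


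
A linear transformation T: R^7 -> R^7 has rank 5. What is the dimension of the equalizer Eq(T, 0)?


The equalizer of f and the zero map is ker(f).
By the rank-nullity theorem: dim(ker(f)) = dim(domain) - rank(f).
dim(ker(f)) = 7 - 5 = 2

2


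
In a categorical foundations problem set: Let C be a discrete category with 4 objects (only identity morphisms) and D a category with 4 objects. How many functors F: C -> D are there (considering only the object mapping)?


A functor from a discrete category C to D is determined by
where each object maps. Each of the 4 objects of C can map
to any of the 4 objects of D independently.
Number of functors = 4^4 = 256

256


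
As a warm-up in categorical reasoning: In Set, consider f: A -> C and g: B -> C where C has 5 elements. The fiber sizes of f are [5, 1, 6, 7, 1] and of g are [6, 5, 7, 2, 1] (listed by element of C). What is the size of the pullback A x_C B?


The pullback A x_C B consists of pairs (a, b) with f(a) = g(b).
For each element c in C, the fiber product has |f^-1(c)| * |g^-1(c)| elements.
Summing over C: 5 * 6 + 1 * 5 + 6 * 7 + 7 * 2 + 1 * 1
= 30 + 5 + 42 + 14 + 1 = 92

92


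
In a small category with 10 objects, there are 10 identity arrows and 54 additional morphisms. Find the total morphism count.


Each object has an identity morphism, giving 10 identities.
Adding the 54 non-identity morphisms:
Total = 10 + 54 = 64

64


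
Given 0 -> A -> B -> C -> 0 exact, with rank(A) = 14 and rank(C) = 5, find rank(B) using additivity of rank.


For a short exact sequence 0 -> A -> B -> C -> 0,
rank is additive: rank(B) = rank(A) + rank(C).
rank(B) = 14 + 5 = 19

19


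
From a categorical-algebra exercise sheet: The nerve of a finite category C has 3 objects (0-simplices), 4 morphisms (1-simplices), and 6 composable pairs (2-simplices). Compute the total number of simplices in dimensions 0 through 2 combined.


The 2-skeleton of the nerve N(C) consists of simplices in dimensions 0, 1, 2:
  |N(C)_0| = 3 (objects)
  |N(C)_1| = 4 (morphisms)
  |N(C)_2| = 6 (composable pairs)
Total = 3 + 4 + 6 = 13

13


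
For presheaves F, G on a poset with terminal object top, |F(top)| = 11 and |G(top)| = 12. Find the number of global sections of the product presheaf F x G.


Global sections of a presheaf on a poset with terminal top satisfy
Gamma(H) ~ H(top). Presheaves admit pointwise products, so
(F x G)(top) = F(top) x G(top) (Cartesian product).
|Gamma(F x G)| = |F(top)| * |G(top)| = 11 * 12 = 132.

132


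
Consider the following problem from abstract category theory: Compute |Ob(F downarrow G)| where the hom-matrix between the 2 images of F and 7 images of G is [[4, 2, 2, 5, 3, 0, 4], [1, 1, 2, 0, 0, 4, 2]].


Objects of (F downarrow G) are triples (a, b, h: F(a)->G(b)).
The count equals the sum of all entries in the hom-matrix.
sum(row 0) = 20
sum(row 1) = 10
Grand total = 30

30


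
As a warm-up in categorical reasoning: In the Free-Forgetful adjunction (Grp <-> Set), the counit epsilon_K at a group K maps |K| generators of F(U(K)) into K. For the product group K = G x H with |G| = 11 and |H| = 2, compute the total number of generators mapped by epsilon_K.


The counit epsilon_K: F(U(K)) -> K of the Free-Forgetful adjunction
maps |K| generators of F(U(K)) into K. For K = G x H (the product group),
|G x H| = |G| * |H|.
Total generators mapped = 11 * 2 = 22.

22


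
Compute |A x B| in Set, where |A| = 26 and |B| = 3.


In Set, the product A x B is the Cartesian product.
By the universal property, |A x B| = |A| * |B|.
|A x B| = 26 * 3 = 78

78


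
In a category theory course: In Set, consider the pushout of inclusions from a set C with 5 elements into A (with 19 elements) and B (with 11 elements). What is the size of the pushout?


The pushout A +_C B identifies the images of C in A and B.
|A +_C B| = |A| + |B| - |C| (for injections).
= 19 + 11 - 5 = 25

25


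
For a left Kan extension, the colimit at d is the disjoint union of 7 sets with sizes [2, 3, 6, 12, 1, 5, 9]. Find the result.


Pointwise, the left Kan extension (Lan_F H)(d) is the colimit, indexed
by the comma category (F downarrow d), of H composed with the
projection (F downarrow d) -> C. Here that colimit is given
as a coproduct (disjoint union) of sets, so its cardinality is the
sum of the sizes of the summands.
Coproduct of sets with sizes: 2 + 3 + 6 + 12 + 1 + 5 + 9
= 38

38


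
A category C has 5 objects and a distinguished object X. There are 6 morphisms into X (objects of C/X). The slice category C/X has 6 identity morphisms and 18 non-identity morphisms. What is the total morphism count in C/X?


In the slice category C/X, objects are morphisms to X.
Identity morphisms: 6 (one per object of C/X).
Non-identity morphisms: 18.
Total = 6 + 18 = 24

24


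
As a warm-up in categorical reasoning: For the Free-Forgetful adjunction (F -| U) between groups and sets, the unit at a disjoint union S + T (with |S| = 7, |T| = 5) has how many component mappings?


The unit eta_X: X -> U(F(X)) of the Free-Forgetful adjunction
maps each element of X to a generator of F(X). For X = S + T (disjoint
union in Set), |S + T| = |S| + |T|.
Total mappings = 7 + 5 = 12.

12


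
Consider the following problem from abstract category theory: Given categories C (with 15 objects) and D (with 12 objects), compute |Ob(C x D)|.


The product category C x D has objects that are pairs (c, d).
Number of pairs = |Ob(C)| * |Ob(D)| = 15 * 12 = 180

180


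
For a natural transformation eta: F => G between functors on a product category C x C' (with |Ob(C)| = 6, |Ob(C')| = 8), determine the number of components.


A natural transformation eta: F => G assigns one component morphism per
object of the domain category.
The domain is the product category C x C', so
|Ob(C x C')| = |Ob(C)| * |Ob(C')| = 6 * 8 = 48.
Therefore eta has 48 component morphisms.

48


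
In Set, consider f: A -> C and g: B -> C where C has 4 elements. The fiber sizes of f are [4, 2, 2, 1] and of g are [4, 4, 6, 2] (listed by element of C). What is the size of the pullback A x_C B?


The pullback A x_C B consists of pairs (a, b) with f(a) = g(b).
For each element c in C, the fiber product has |f^-1(c)| * |g^-1(c)| elements.
Summing over C: 4 * 4 + 2 * 4 + 2 * 6 + 1 * 2
= 16 + 8 + 12 + 2 = 38

38


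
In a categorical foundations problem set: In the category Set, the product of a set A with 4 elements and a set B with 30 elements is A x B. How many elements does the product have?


In Set, the product A x B is the Cartesian product.
By the universal property, |A x B| = |A| * |B|.
|A x B| = 4 * 30 = 120

120


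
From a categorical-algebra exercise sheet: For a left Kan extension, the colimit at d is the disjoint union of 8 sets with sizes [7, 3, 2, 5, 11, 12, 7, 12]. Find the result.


Pointwise, the left Kan extension (Lan_F H)(d) is the colimit, indexed
by the comma category (F downarrow d), of H composed with the
projection (F downarrow d) -> C. Here that colimit is given
as a coproduct (disjoint union) of sets, so its cardinality is the
sum of the sizes of the summands.
Coproduct of sets with sizes: 7 + 3 + 2 + 5 + 11 + 12 + 7 + 12
= 59

59


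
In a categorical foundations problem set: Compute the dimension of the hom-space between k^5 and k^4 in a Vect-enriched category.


In Vect-enriched categories, Hom(k^n, k^m) is the space of m x n matrices.
dim(Hom(k^5, k^4)) = 4 * 5 = 20

20


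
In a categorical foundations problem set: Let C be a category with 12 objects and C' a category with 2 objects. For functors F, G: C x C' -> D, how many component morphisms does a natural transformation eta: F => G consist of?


A natural transformation eta: F => G assigns one component morphism per
object of the domain category.
The domain is the product category C x C', so
|Ob(C x C')| = |Ob(C)| * |Ob(C')| = 12 * 2 = 24.
Therefore eta has 24 component morphisms.

24


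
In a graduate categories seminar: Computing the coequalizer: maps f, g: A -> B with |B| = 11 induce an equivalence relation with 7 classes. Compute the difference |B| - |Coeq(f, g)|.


The coequalizer Coeq(f, g) = B / ~ has one element per equivalence class.
|B| = 11, |Coeq(f, g)| = 7.
|B| - |Coeq(f, g)| = 11 - 7 = 4.

4


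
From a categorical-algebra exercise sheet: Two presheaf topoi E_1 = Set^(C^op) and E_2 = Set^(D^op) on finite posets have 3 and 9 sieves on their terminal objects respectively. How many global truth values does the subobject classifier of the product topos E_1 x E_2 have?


In a product of presheaf topoi E_1 x E_2, the subobject classifier
is Omega = Omega_1 x Omega_2 (componentwise), so
|Omega(top)| = |Omega_1(top_1)| * |Omega_2(top_2)|.
= 3 * 9 = 27.

27


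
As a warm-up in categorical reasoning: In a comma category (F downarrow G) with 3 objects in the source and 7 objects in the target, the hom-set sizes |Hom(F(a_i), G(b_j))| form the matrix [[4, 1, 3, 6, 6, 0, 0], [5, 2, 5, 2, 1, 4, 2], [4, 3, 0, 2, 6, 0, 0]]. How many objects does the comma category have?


Objects of (F downarrow G) are triples (a, b, h: F(a)->G(b)).
The count equals the sum of all entries in the hom-matrix.
sum(row 0) = 20
sum(row 1) = 21
sum(row 2) = 15
Grand total = 56

56


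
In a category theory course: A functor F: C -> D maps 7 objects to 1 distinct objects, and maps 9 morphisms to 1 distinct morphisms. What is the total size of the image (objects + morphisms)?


The image of F consists of distinct objects and distinct morphisms.
|Im(F)| on objects = 1
|Im(F)| on morphisms = 1
Total image cardinality = 1 + 1 = 2

2


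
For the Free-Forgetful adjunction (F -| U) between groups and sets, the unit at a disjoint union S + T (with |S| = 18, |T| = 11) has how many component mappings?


The unit eta_X: X -> U(F(X)) of the Free-Forgetful adjunction
maps each element of X to a generator of F(X). For X = S + T (disjoint
union in Set), |S + T| = |S| + |T|.
Total mappings = 18 + 11 = 29.

29


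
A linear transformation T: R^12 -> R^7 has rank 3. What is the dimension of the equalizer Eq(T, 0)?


The equalizer of f and the zero map is ker(f).
By the rank-nullity theorem: dim(ker(f)) = dim(domain) - rank(f).
dim(ker(f)) = 12 - 3 = 9

9


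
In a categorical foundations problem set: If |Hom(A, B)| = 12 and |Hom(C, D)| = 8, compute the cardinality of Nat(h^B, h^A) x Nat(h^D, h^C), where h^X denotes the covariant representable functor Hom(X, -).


By the Yoneda lemma, Nat(h^B, h^A) is isomorphic to Hom(A, B),
so |Nat(h^B, h^A)| = |Hom(A, B)| and |Nat(h^D, h^C)| = |Hom(C, D)|.
|Hom(A, B)| = 12, |Hom(C, D)| = 8.
|Nat(h^B, h^A) x Nat(h^D, h^C)| = 12 * 8 = 96

96


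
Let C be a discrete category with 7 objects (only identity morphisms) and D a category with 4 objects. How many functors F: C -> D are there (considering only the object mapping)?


A functor from a discrete category C to D is determined by
where each object maps. Each of the 7 objects of C can map
to any of the 4 objects of D independently.
Number of functors = 4^7 = 16384

16384


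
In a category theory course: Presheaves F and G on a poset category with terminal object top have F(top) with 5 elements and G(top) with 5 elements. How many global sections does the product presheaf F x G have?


Global sections of a presheaf on a poset with terminal top satisfy
Gamma(H) ~ H(top). Presheaves admit pointwise products, so
(F x G)(top) = F(top) x G(top) (Cartesian product).
|Gamma(F x G)| = |F(top)| * |G(top)| = 5 * 5 = 25.

25


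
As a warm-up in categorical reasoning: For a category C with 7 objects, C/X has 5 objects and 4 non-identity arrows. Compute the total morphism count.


In the slice category C/X, objects are morphisms to X.
Identity morphisms: 5 (one per object of C/X).
Non-identity morphisms: 4.
Total = 5 + 4 = 9

9


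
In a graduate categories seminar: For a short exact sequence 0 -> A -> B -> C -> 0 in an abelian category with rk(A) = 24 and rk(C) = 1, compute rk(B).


For a short exact sequence 0 -> A -> B -> C -> 0,
rank is additive: rank(B) = rank(A) + rank(C).
rank(B) = 24 + 1 = 25

25


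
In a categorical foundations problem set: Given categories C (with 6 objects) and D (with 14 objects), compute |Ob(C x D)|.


The product category C x D has objects that are pairs (c, d).
Number of pairs = |Ob(C)| * |Ob(D)| = 6 * 14 = 84

84


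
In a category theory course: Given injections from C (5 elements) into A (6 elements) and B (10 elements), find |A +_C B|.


The pushout A +_C B identifies the images of C in A and B.
|A +_C B| = |A| + |B| - |C| (for injections).
= 6 + 10 - 5 = 11

11


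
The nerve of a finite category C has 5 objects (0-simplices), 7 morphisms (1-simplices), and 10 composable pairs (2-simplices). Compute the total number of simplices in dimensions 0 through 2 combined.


The 2-skeleton of the nerve N(C) consists of simplices in dimensions 0, 1, 2:
  |N(C)_0| = 5 (objects)
  |N(C)_1| = 7 (morphisms)
  |N(C)_2| = 10 (composable pairs)
Total = 5 + 7 + 10 = 22

22


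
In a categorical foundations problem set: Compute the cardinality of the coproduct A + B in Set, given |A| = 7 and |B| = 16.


In Set, the coproduct A + B is the disjoint union.
|A + B| = |A| + |B| = 7 + 16 = 23

23


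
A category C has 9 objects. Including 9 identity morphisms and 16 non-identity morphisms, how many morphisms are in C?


Each object has an identity morphism, giving 9 identities.
Adding the 16 non-identity morphisms:
Total = 9 + 16 = 25

25


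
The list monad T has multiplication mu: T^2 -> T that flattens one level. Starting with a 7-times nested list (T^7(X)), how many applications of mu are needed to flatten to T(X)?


Each application of mu: T^2 -> T removes one layer of nesting.
Starting at depth 7 (i.e., T^7(X)), we need to reach T(X).
Number of mu applications = 7 - 1 = 6

6


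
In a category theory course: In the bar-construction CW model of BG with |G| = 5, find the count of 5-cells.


In the bar-construction CW model of BG, the n-cells are indexed by
n-tuples [g_1|...|g_n] of non-identity elements of G (degenerate
simplices with some g_i = e do not contribute cells), so there are
(|G| - 1)^n n-cells.
For dim = 5 with |G| = 5:
cells = (5 - 1)^5 = 4^5 = 1024

1024


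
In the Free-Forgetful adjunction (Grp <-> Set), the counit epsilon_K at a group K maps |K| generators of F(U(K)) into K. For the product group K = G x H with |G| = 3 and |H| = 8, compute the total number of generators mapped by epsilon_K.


The counit epsilon_K: F(U(K)) -> K of the Free-Forgetful adjunction
maps |K| generators of F(U(K)) into K. For K = G x H (the product group),
|G x H| = |G| * |H|.
Total generators mapped = 3 * 8 = 24.

24


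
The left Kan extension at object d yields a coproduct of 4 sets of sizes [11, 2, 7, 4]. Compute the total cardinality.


Pointwise, the left Kan extension (Lan_F H)(d) is the colimit, indexed
by the comma category (F downarrow d), of H composed with the
projection (F downarrow d) -> C. Here that colimit is given
as a coproduct (disjoint union) of sets, so its cardinality is the
sum of the sizes of the summands.
Coproduct of sets with sizes: 11 + 2 + 7 + 4
= 24

24


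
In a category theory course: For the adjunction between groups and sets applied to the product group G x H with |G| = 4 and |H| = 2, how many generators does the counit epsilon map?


The counit epsilon_K: F(U(K)) -> K of the Free-Forgetful adjunction
maps |K| generators of F(U(K)) into K. For K = G x H (the product group),
|G x H| = |G| * |H|.
Total generators mapped = 4 * 2 = 8.

8


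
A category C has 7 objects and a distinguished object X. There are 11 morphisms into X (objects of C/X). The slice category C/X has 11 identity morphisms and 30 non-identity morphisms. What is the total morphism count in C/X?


In the slice category C/X, objects are morphisms to X.
Identity morphisms: 11 (one per object of C/X).
Non-identity morphisms: 30.
Total = 11 + 30 = 41

41


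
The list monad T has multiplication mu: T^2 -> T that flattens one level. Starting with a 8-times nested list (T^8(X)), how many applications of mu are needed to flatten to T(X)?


Each application of mu: T^2 -> T removes one layer of nesting.
Starting at depth 8 (i.e., T^8(X)), we need to reach T(X).
Number of mu applications = 8 - 1 = 7

7


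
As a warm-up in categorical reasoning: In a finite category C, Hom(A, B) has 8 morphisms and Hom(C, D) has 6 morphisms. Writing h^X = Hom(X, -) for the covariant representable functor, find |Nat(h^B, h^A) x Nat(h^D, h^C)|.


By the Yoneda lemma, Nat(h^B, h^A) is isomorphic to Hom(A, B),
so |Nat(h^B, h^A)| = |Hom(A, B)| and |Nat(h^D, h^C)| = |Hom(C, D)|.
|Hom(A, B)| = 8, |Hom(C, D)| = 6.
|Nat(h^B, h^A) x Nat(h^D, h^C)| = 8 * 6 = 48

48


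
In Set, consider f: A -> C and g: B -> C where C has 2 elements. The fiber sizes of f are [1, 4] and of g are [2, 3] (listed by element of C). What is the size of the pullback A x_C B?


The pullback A x_C B consists of pairs (a, b) with f(a) = g(b).
For each element c in C, the fiber product has |f^-1(c)| * |g^-1(c)| elements.
Summing over C: 1 * 2 + 4 * 3
= 2 + 12 = 14

14


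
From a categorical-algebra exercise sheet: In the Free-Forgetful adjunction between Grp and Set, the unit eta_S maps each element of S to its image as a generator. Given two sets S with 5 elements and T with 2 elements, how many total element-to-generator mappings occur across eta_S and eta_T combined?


The unit eta_X: X -> U(F(X)) of the Free-Forgetful adjunction
maps each element of X to a generator of F(X). For X = S + T (disjoint
union in Set), |S + T| = |S| + |T|.
Total mappings = 5 + 2 = 7.

7


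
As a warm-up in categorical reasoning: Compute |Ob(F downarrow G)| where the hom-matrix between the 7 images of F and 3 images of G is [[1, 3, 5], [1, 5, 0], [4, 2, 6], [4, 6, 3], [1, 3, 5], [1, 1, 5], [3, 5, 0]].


Objects of (F downarrow G) are triples (a, b, h: F(a)->G(b)).
The count equals the sum of all entries in the hom-matrix.
sum(row 0) = 9
sum(row 1) = 6
sum(row 2) = 12
sum(row 3) = 13
sum(row 4) = 9
sum(row 5) = 7
sum(row 6) = 8
Grand total = 64

64


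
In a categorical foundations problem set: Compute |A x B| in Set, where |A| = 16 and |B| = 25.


In Set, the product A x B is the Cartesian product.
By the universal property, |A x B| = |A| * |B|.
|A x B| = 16 * 25 = 400

400


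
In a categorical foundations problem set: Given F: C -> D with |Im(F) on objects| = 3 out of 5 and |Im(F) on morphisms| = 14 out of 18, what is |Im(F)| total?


The image of F consists of distinct objects and distinct morphisms.
|Im(F)| on objects = 3
|Im(F)| on morphisms = 14
Total image cardinality = 3 + 14 = 17

17


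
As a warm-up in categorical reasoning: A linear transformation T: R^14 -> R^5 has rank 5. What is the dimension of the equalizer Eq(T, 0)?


The equalizer of f and the zero map is ker(f).
By the rank-nullity theorem: dim(ker(f)) = dim(domain) - rank(f).
dim(ker(f)) = 14 - 5 = 9

9


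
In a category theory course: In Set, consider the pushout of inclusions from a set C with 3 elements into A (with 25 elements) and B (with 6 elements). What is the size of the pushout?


The pushout A +_C B identifies the images of C in A and B.
|A +_C B| = |A| + |B| - |C| (for injections).
= 25 + 6 - 3 = 28

28


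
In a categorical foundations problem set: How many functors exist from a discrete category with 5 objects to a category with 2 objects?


A functor from a discrete category C to D is determined by
where each object maps. Each of the 5 objects of C can map
to any of the 2 objects of D independently.
Number of functors = 2^5 = 32

32


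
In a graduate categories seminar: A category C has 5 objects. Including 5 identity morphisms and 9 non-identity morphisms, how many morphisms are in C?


Each object has an identity morphism, giving 5 identities.
Adding the 9 non-identity morphisms:
Total = 5 + 9 = 14

14


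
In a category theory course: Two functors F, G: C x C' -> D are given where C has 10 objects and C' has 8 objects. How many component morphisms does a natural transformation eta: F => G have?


A natural transformation eta: F => G assigns one component morphism per
object of the domain category.
The domain is the product category C x C', so
|Ob(C x C')| = |Ob(C)| * |Ob(C')| = 10 * 8 = 80.
Therefore eta has 80 component morphisms.

80


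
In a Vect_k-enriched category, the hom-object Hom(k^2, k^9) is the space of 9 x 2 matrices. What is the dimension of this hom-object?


In Vect-enriched categories, Hom(k^n, k^m) is the space of m x n matrices.
dim(Hom(k^2, k^9)) = 9 * 2 = 18

18


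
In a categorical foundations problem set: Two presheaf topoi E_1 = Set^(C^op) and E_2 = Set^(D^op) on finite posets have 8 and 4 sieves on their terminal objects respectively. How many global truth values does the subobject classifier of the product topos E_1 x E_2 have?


In a product of presheaf topoi E_1 x E_2, the subobject classifier
is Omega = Omega_1 x Omega_2 (componentwise), so
|Omega(top)| = |Omega_1(top_1)| * |Omega_2(top_2)|.
= 8 * 4 = 32.

32


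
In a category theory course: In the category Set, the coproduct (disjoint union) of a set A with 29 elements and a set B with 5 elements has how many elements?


In Set, the coproduct A + B is the disjoint union.
|A + B| = |A| + |B| = 29 + 5 = 34

34


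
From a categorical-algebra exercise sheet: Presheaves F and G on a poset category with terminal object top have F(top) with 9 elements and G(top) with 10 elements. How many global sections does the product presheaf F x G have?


Global sections of a presheaf on a poset with terminal top satisfy
Gamma(H) ~ H(top). Presheaves admit pointwise products, so
(F x G)(top) = F(top) x G(top) (Cartesian product).
|Gamma(F x G)| = |F(top)| * |G(top)| = 9 * 10 = 90.

90


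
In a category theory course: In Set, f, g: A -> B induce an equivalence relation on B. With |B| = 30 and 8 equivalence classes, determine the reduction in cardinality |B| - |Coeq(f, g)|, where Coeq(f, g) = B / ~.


The coequalizer Coeq(f, g) = B / ~ has one element per equivalence class.
|B| = 30, |Coeq(f, g)| = 8.
|B| - |Coeq(f, g)| = 30 - 8 = 22.

22


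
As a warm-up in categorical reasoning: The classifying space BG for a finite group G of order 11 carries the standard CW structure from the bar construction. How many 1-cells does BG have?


In the bar-construction CW model of BG, the n-cells are indexed by
n-tuples [g_1|...|g_n] of non-identity elements of G (degenerate
simplices with some g_i = e do not contribute cells), so there are
(|G| - 1)^n n-cells.
For dim = 1 with |G| = 11:
cells = (11 - 1)^1 = 10^1 = 10

10


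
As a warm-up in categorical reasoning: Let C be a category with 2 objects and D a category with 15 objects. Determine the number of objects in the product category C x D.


The product category C x D has objects that are pairs (c, d).
Number of pairs = |Ob(C)| * |Ob(D)| = 2 * 15 = 30

30


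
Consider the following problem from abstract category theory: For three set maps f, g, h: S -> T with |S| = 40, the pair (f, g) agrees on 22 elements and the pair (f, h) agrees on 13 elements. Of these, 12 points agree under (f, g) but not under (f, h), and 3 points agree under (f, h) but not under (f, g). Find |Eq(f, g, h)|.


Eq(f, g, h) is the triple-agreement set: points in S where all three
maps take the same value. Using inclusion-exclusion on the pairwise data:
Pair (f, g) agrees on 22 points; pair (f, h) on 13 points.
Points agreeing under (f, g) but not (f, h) = 12; under (f, h) but not (f, g) = 3.
Triple-agreement = agreement-in-(f, g) minus points that agree under (f, g) but not (f, h):
|Eq(f, g, h)| = 22 - 12 = 10
(cross-check via (f, h): 13 - 3 = 10.)

10


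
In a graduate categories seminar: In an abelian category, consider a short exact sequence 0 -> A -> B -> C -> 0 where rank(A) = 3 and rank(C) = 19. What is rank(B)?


For a short exact sequence 0 -> A -> B -> C -> 0,
rank is additive: rank(B) = rank(A) + rank(C).
rank(B) = 3 + 19 = 22

22


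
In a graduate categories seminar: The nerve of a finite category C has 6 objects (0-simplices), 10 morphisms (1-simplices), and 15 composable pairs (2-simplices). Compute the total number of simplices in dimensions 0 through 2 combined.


The 2-skeleton of the nerve N(C) consists of simplices in dimensions 0, 1, 2:
  |N(C)_0| = 6 (objects)
  |N(C)_1| = 10 (morphisms)
  |N(C)_2| = 15 (composable pairs)
Total = 6 + 10 + 15 = 31

31


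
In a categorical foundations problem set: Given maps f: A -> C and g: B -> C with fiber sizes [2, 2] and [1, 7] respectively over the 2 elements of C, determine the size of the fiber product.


The pullback A x_C B consists of pairs (a, b) with f(a) = g(b).
For each element c in C, the fiber product has |f^-1(c)| * |g^-1(c)| elements.
Summing over C: 2 * 1 + 2 * 7
= 2 + 14 = 16

16


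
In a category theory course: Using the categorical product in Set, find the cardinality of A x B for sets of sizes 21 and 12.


In Set, the product A x B is the Cartesian product.
By the universal property, |A x B| = |A| * |B|.
|A x B| = 21 * 12 = 252

252


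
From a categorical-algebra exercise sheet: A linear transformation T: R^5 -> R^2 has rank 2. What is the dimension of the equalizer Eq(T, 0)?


The equalizer of f and the zero map is ker(f).
By the rank-nullity theorem: dim(ker(f)) = dim(domain) - rank(f).
dim(ker(f)) = 5 - 2 = 3

3


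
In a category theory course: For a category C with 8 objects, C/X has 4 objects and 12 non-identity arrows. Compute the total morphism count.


In the slice category C/X, objects are morphisms to X.
Identity morphisms: 4 (one per object of C/X).
Non-identity morphisms: 12.
Total = 4 + 12 = 16

16


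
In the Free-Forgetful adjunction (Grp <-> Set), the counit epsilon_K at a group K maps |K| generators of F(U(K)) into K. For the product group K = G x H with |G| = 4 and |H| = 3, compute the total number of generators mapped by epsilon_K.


The counit epsilon_K: F(U(K)) -> K of the Free-Forgetful adjunction
maps |K| generators of F(U(K)) into K. For K = G x H (the product group),
|G x H| = |G| * |H|.
Total generators mapped = 4 * 3 = 12.

12


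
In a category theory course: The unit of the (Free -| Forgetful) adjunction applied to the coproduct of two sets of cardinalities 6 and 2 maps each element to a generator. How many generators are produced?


The unit eta_X: X -> U(F(X)) of the Free-Forgetful adjunction
maps each element of X to a generator of F(X). For X = S + T (disjoint
union in Set), |S + T| = |S| + |T|.
Total mappings = 6 + 2 = 8.

8


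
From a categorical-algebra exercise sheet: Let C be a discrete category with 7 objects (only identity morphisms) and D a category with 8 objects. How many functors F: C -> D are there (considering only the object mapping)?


A functor from a discrete category C to D is determined by
where each object maps. Each of the 7 objects of C can map
to any of the 8 objects of D independently.
Number of functors = 8^7 = 2097152

2097152


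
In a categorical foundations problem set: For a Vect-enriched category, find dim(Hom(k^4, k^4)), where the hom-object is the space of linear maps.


In Vect-enriched categories, Hom(k^n, k^m) is the space of m x n matrices.
dim(Hom(k^4, k^4)) = 4 * 4 = 16

16


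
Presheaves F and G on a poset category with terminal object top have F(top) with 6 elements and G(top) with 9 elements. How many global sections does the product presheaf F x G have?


Global sections of a presheaf on a poset with terminal top satisfy
Gamma(H) ~ H(top). Presheaves admit pointwise products, so
(F x G)(top) = F(top) x G(top) (Cartesian product).
|Gamma(F x G)| = |F(top)| * |G(top)| = 6 * 9 = 54.

54


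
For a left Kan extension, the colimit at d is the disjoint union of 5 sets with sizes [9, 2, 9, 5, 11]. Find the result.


Pointwise, the left Kan extension (Lan_F H)(d) is the colimit, indexed
by the comma category (F downarrow d), of H composed with the
projection (F downarrow d) -> C. Here that colimit is given
as a coproduct (disjoint union) of sets, so its cardinality is the
sum of the sizes of the summands.
Coproduct of sets with sizes: 9 + 2 + 9 + 5 + 11
= 36

36


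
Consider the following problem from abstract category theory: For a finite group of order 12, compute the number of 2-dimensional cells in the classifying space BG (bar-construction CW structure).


In the bar-construction CW model of BG, the n-cells are indexed by
n-tuples [g_1|...|g_n] of non-identity elements of G (degenerate
simplices with some g_i = e do not contribute cells), so there are
(|G| - 1)^n n-cells.
For dim = 2 with |G| = 12:
cells = (12 - 1)^2 = 11^2 = 121

121


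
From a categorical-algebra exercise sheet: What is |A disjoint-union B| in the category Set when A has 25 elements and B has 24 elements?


In Set, the coproduct A + B is the disjoint union.
|A + B| = |A| + |B| = 25 + 24 = 49

49


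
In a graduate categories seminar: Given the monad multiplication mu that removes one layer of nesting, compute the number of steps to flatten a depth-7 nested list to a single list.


Each application of mu: T^2 -> T removes one layer of nesting.
Starting at depth 7 (i.e., T^7(X)), we need to reach T(X).
Number of mu applications = 7 - 1 = 6

6


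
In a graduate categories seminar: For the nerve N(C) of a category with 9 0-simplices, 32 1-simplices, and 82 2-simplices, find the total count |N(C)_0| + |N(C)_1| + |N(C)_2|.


The 2-skeleton of the nerve N(C) consists of simplices in dimensions 0, 1, 2:
  |N(C)_0| = 9 (objects)
  |N(C)_1| = 32 (morphisms)
  |N(C)_2| = 82 (composable pairs)
Total = 9 + 32 + 82 = 123

123


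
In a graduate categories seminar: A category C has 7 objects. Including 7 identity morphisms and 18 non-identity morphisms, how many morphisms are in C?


Each object has an identity morphism, giving 7 identities.
Adding the 18 non-identity morphisms:
Total = 7 + 18 = 25

25


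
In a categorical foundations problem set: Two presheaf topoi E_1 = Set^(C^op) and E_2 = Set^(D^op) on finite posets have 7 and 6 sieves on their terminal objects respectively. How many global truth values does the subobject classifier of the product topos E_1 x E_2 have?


In a product of presheaf topoi E_1 x E_2, the subobject classifier
is Omega = Omega_1 x Omega_2 (componentwise), so
|Omega(top)| = |Omega_1(top_1)| * |Omega_2(top_2)|.
= 7 * 6 = 42.

42


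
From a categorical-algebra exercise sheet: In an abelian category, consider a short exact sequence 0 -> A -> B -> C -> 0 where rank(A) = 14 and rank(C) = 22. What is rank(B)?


For a short exact sequence 0 -> A -> B -> C -> 0,
rank is additive: rank(B) = rank(A) + rank(C).
rank(B) = 14 + 22 = 36

36


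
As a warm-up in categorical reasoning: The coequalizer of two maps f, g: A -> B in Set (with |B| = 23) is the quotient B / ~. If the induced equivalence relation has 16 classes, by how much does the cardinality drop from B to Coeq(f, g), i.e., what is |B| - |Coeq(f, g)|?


The coequalizer Coeq(f, g) = B / ~ has one element per equivalence class.
|B| = 23, |Coeq(f, g)| = 16.
|B| - |Coeq(f, g)| = 23 - 16 = 7.

7


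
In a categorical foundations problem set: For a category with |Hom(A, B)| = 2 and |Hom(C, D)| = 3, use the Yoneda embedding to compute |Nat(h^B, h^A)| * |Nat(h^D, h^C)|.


By the Yoneda lemma, Nat(h^B, h^A) is isomorphic to Hom(A, B),
so |Nat(h^B, h^A)| = |Hom(A, B)| and |Nat(h^D, h^C)| = |Hom(C, D)|.
|Hom(A, B)| = 2, |Hom(C, D)| = 3.
|Nat(h^B, h^A) x Nat(h^D, h^C)| = 2 * 3 = 6

6


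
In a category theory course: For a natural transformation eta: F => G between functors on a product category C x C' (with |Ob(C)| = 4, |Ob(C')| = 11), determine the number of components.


A natural transformation eta: F => G assigns one component morphism per
object of the domain category.
The domain is the product category C x C', so
|Ob(C x C')| = |Ob(C)| * |Ob(C')| = 4 * 11 = 44.
Therefore eta has 44 component morphisms.

44
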